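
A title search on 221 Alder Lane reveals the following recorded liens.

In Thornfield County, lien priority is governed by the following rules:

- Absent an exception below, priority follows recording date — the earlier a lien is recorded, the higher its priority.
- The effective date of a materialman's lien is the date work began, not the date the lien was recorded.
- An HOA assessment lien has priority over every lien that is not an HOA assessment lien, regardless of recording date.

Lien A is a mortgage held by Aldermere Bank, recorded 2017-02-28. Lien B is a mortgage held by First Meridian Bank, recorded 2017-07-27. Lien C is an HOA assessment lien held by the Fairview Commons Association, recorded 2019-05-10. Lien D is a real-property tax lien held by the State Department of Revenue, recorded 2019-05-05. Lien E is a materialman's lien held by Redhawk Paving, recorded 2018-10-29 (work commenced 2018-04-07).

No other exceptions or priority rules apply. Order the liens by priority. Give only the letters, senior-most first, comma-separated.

Effective dates: E is treated as recorded 2018-04-07, the work-commencement date.
C is an HOA assessment lien and takes priority over every other lien.
The other liens, earliest effective date first: A (2017-02-28), B (2017-07-27), E (2018-04-07), D (2019-05-05).

C, A, B, E, D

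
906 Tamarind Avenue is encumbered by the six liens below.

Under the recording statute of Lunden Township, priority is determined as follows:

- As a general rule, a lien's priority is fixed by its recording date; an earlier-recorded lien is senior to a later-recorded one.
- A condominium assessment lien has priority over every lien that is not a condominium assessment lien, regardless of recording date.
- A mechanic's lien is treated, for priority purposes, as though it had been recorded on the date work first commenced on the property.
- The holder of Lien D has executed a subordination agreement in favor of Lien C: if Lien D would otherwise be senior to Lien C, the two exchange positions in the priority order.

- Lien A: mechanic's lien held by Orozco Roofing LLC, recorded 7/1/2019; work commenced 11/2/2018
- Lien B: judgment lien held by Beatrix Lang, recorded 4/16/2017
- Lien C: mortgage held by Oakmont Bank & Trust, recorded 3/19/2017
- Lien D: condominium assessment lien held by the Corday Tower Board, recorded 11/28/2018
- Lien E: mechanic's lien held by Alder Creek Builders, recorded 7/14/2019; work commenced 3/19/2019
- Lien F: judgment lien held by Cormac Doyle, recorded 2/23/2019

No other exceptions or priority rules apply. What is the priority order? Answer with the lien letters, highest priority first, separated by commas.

C, D, B, A, F, E

Effective dates after the stated exceptions: A's effective date is 11/2/2018, when work began; E's effective date is 3/19/2019, when work began.
D, as a condominium assessment lien, has superpriority and ranks first.
Among the remaining liens, by effective date: C (3/19/2017), B (4/16/2017), A (11/2/2018), F (2/23/2019), E (3/19/2019).
The subordination applies — D was senior to C — so D and C swap.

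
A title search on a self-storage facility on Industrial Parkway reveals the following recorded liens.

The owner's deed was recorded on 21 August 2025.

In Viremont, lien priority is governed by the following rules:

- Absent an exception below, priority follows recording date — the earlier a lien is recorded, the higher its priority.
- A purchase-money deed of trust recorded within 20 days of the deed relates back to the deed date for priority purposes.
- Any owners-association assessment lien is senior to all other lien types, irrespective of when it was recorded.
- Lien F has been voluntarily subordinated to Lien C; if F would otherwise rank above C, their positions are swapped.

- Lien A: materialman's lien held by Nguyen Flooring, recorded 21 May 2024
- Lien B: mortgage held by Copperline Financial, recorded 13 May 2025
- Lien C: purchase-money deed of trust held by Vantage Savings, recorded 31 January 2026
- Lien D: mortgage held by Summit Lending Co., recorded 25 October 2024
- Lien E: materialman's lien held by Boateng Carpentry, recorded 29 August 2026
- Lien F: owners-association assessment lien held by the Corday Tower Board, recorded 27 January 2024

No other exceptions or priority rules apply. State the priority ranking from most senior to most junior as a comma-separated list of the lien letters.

Effective dates after the stated exceptions: C was recorded 163 days after the deed — beyond 20 days — so no relation-back applies.
F is an owners-association assessment lien, so it outranks all other liens regardless of date.
Ordering the rest by effective date: A (21 May 2024), D (25 October 2024), B (13 May 2025), C (31 January 2026), E (29 August 2026).
Because F would otherwise rank above C, the subordination swaps them.

C, A, D, B, F, E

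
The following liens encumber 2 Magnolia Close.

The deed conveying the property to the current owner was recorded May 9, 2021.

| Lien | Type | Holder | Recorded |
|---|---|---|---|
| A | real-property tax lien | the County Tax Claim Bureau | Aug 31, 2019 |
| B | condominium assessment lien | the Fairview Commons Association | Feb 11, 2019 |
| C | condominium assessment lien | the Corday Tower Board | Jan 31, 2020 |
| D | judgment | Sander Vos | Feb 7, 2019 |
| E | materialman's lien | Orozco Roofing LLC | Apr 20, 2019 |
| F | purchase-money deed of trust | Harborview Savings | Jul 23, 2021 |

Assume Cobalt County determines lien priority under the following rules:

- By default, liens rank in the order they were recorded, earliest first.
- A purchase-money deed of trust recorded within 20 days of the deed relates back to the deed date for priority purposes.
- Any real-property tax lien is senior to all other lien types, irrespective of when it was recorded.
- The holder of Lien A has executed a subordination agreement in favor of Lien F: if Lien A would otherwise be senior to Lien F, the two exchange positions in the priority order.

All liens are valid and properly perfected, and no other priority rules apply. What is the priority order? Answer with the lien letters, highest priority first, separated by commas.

Effective dates after the stated exceptions: F was recorded 75 days after the deed — beyond 20 days — so no relation-back applies.
A is a real-property tax lien and takes priority over every other lien.
Ordering the rest by effective date: D (Feb 7, 2019), B (Feb 11, 2019), E (Apr 20, 2019), C (Jan 31, 2020), F (Jul 23, 2021).
The subordination applies — A was senior to F — so A and F swap.

F, D, B, E, C, A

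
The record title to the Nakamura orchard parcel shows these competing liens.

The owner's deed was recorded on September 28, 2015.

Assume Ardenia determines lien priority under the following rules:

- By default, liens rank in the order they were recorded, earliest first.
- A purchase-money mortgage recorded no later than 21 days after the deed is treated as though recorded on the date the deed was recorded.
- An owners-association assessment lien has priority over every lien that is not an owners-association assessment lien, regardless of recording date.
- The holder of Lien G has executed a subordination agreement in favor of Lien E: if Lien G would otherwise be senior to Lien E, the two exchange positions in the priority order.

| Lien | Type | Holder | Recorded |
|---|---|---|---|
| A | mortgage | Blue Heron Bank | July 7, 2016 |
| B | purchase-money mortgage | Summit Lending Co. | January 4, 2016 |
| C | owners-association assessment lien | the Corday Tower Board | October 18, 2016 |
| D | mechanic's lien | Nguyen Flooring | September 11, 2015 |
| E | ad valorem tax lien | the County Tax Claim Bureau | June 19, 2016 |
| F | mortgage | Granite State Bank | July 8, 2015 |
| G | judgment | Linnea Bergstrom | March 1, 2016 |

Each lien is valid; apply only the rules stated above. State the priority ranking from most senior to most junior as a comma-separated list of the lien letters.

Effective dates: B missed the 21-day window (98 days after the deed), so its recording date stands.
C is an owners-association assessment lien, so it outranks all other liens regardless of date.
Among the remaining liens, by effective date: F (July 8, 2015), D (September 11, 2015), B (January 4, 2016), G (March 1, 2016), E (June 19, 2016), A (July 7, 2016).
G would otherwise be senior to E, so under the subordination agreement G and E exchange positions.

C, F, D, B, E, G, A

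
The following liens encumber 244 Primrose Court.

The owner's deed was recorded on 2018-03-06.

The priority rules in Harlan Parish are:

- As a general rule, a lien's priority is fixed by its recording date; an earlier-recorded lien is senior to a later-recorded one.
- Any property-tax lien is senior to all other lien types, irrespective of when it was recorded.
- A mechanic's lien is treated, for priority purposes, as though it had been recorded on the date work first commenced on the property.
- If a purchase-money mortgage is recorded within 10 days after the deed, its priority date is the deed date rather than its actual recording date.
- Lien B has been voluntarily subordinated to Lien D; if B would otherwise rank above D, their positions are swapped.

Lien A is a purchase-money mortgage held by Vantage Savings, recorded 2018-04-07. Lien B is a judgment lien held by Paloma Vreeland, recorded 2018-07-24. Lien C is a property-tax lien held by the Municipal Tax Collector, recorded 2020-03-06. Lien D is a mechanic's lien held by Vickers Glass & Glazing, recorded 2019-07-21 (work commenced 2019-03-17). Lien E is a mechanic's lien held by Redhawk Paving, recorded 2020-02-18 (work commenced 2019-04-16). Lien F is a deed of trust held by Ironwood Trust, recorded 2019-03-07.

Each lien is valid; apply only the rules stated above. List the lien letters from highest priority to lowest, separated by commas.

Adjusting effective dates: A missed the 10-day window (32 days after the deed), so its recording date stands; D's effective date is 2019-03-17, when work began; E relates back to 2019-04-16 (work commenced).
As a property-tax lien, C is senior to every other lien.
Remaining liens by effective date: A (2018-04-07), B (2018-07-24), F (2019-03-07), D (2019-03-17), E (2019-04-16).
Because B would otherwise rank above D, the subordination swaps them.

C, A, D, F, B, E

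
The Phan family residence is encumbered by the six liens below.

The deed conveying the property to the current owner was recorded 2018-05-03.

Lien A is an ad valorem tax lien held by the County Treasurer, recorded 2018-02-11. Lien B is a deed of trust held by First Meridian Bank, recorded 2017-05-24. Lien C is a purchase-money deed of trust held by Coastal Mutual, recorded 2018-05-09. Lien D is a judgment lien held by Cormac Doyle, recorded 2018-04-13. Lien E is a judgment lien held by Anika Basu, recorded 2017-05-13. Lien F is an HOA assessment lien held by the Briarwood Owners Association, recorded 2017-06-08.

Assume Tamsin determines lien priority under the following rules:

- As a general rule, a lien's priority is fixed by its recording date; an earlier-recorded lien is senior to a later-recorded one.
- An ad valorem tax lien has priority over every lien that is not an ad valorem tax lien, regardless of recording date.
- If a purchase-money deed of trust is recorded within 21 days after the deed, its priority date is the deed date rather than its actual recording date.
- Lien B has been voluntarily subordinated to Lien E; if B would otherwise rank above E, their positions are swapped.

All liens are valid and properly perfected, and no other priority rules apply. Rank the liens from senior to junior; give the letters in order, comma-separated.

Effective dates: C relates back to the deed date 2018-05-03.
A is an ad valorem tax lien and takes priority over every other lien.
The other liens, earliest effective date first: E (2017-05-13), B (2017-05-24), F (2017-06-08), D (2018-04-13), C (2018-05-03).
Since B is not senior to E, the subordination leaves the order unchanged.

A, E, B, F, D, C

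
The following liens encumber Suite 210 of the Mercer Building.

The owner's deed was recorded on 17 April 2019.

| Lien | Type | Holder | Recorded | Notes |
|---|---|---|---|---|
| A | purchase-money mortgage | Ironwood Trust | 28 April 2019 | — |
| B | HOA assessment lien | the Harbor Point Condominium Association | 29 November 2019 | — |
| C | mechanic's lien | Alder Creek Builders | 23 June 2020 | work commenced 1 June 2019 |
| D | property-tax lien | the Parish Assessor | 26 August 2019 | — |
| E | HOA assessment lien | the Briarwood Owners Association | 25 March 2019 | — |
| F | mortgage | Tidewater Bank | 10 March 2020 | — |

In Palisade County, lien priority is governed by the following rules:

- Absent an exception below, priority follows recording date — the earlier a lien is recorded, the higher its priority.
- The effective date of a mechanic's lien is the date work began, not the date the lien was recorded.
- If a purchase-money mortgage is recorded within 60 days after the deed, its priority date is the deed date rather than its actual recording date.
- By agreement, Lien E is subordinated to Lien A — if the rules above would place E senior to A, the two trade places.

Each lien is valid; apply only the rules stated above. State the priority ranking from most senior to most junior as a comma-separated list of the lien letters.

A, E, C, D, B, F

Effective dates: A relates back to the deed date 17 April 2019; C relates back to 1 June 2019 (work commenced).
By effective date, earliest first: E (25 March 2019), A (17 April 2019), C (1 June 2019), D (26 August 2019), B (29 November 2019), F (10 March 2020).
E is senior to A before the subordination, so the two trade places.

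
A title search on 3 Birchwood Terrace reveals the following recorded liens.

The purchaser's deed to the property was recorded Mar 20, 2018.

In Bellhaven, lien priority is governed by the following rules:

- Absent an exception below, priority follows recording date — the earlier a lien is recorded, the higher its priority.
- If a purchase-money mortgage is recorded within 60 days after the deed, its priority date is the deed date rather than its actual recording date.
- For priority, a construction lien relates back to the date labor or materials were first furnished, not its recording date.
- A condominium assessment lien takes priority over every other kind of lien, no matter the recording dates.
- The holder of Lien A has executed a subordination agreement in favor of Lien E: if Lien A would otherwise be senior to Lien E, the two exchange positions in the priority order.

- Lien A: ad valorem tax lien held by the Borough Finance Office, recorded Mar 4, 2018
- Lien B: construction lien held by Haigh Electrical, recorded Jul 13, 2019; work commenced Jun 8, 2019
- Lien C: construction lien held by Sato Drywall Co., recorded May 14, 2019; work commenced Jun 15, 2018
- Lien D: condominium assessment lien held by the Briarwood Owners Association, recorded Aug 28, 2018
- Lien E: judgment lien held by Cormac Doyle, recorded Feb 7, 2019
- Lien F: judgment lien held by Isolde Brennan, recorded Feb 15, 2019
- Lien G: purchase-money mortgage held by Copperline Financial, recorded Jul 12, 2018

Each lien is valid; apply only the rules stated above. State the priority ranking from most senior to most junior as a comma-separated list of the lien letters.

Effective dates after the stated exceptions: B relates back to Jun 8, 2019 (work commenced); C relates back to Jun 15, 2018 (work commenced); G was recorded 114 days after the deed — beyond 60 days — so no relation-back applies.
D, as a condominium assessment lien, has superpriority and ranks first.
The other liens, earliest effective date first: A (Mar 4, 2018), C (Jun 15, 2018), G (Jul 12, 2018), E (Feb 7, 2019), F (Feb 15, 2019), B (Jun 8, 2019).
Because A would otherwise rank above E, the subordination swaps them.

D, E, C, G, A, F, B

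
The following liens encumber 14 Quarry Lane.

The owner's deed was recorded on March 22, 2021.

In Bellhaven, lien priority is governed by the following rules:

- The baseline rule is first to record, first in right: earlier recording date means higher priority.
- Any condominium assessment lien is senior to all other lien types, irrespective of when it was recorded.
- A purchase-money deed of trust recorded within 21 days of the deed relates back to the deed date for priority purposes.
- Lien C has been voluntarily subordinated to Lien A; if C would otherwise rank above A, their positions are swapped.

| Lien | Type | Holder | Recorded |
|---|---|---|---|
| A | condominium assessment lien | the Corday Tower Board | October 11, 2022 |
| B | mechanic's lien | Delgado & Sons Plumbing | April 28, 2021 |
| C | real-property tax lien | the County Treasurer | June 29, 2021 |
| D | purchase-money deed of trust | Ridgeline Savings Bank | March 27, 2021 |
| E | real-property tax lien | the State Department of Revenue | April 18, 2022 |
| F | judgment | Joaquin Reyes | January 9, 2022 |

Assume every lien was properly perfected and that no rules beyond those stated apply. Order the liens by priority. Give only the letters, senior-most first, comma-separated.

Adjusting effective dates: D relates back to the deed date March 22, 2021.
A is a condominium assessment lien and takes priority over every other lien.
Among the remaining liens, by effective date: D (March 22, 2021), B (April 28, 2021), C (June 29, 2021), F (January 9, 2022), E (April 18, 2022).
Since C is not senior to A, the subordination leaves the order unchanged.

A, D, B, C, F, E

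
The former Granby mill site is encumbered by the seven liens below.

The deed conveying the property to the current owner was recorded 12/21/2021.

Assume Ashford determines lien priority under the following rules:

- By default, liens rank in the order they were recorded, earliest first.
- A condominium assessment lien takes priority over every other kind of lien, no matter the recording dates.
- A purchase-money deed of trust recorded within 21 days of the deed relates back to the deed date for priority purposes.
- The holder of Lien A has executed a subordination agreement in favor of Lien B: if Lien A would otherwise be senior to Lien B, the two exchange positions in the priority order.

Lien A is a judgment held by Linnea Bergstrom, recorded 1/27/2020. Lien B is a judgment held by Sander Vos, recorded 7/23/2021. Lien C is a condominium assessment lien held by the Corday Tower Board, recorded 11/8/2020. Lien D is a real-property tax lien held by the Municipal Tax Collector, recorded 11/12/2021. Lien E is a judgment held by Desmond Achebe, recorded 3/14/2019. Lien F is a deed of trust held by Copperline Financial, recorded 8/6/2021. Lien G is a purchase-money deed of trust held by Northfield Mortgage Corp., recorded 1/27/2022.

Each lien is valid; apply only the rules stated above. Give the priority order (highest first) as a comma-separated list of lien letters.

Effective dates: G was recorded 37 days after the deed — beyond 21 days — so no relation-back applies.
C is a condominium assessment lien, so it outranks all other liens regardless of date.
Remaining liens by effective date: E (3/14/2019), A (1/27/2020), B (7/23/2021), F (8/6/2021), D (11/12/2021), G (1/27/2022).
Because A would otherwise rank above B, the subordination swaps them.

C, E, B, A, F, D, G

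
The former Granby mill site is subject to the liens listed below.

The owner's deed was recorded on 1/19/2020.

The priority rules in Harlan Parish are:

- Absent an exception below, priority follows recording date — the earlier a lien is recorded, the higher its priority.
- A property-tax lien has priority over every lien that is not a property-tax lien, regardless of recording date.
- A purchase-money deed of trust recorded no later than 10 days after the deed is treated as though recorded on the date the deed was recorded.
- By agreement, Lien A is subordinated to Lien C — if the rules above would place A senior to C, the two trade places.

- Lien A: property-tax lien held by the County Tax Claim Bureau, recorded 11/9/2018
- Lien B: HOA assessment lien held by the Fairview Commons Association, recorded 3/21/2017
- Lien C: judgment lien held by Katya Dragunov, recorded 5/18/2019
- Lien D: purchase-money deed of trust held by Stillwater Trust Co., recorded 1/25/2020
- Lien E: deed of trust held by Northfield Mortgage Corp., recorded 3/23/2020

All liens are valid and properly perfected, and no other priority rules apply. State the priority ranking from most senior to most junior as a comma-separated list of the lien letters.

C, B, A, D, E

Effective dates after the stated exceptions: D relates back to the deed date 1/19/2020.
A is a property-tax lien, so it outranks all other liens regardless of date.
The other liens, earliest effective date first: B (3/21/2017), C (5/18/2019), D (1/19/2020), E (3/23/2020).
The subordination applies — A was senior to C — so A and C swap.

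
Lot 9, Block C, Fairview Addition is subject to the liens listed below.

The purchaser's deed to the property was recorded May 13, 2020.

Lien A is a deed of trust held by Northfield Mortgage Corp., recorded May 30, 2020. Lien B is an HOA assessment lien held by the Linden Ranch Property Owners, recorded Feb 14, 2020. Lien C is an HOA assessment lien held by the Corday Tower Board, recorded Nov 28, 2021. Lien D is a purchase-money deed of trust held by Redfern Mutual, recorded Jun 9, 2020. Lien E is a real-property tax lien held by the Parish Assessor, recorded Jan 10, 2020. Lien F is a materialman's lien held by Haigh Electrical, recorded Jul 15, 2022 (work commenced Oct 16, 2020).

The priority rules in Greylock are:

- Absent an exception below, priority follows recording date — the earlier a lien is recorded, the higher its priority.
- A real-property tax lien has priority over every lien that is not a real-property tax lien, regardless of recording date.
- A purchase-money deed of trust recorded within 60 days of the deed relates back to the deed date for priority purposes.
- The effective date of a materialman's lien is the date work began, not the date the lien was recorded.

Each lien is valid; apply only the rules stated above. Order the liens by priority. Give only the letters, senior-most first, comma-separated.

Effective dates: D's effective date is the deed date, May 13, 2020; F relates back to Oct 16, 2020 (work commenced).
E is a real-property tax lien, so it outranks all other liens regardless of date.
Among the remaining liens, by effective date: B (Feb 14, 2020), D (May 13, 2020), A (May 30, 2020), F (Oct 16, 2020), C (Nov 28, 2021).

E, B, D, A, F, C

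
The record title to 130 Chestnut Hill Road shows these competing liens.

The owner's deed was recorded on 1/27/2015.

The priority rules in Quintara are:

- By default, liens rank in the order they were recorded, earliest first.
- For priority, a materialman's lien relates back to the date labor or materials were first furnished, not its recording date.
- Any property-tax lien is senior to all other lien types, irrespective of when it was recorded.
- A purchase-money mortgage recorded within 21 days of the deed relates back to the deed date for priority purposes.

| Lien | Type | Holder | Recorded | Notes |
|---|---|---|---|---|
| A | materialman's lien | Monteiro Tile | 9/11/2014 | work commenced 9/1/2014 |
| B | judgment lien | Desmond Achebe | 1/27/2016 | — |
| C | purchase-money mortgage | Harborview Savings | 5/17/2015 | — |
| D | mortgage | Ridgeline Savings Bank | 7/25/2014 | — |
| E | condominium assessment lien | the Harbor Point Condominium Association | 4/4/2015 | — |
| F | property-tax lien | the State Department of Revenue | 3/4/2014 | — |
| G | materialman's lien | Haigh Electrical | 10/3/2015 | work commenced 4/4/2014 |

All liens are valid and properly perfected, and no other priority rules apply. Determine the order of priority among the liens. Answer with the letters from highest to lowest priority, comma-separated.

Adjusting effective dates: A relates back to 9/1/2014 (work commenced); C was recorded 110 days after the deed — beyond 21 days — so no relation-back applies; G's effective date is 4/4/2014, when work began.
F, as a property-tax lien, has superpriority and ranks first.
Ordering the rest by effective date: G (4/4/2014), D (7/25/2014), A (9/1/2014), E (4/4/2015), C (5/17/2015), B (1/27/2016).

F, G, D, A, E, C, B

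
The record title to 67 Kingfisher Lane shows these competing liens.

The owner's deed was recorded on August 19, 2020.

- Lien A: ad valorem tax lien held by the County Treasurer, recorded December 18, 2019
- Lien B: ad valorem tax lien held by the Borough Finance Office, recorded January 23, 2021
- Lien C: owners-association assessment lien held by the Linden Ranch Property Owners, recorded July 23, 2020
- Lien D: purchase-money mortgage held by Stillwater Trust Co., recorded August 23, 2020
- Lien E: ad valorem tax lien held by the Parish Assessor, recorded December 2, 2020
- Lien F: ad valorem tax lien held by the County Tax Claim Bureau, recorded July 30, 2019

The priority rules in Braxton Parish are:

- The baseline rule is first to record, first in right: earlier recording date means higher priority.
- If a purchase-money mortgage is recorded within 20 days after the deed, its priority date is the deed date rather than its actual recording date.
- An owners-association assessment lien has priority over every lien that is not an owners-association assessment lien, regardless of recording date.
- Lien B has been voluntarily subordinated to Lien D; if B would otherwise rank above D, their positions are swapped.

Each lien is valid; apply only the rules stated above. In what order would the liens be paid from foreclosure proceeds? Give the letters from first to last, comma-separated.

C, F, A, D, E, B

Effective dates after the stated exceptions: D was recorded within the 20-day window, so its effective date is the deed date August 19, 2020.
C, as an owners-association assessment lien, has superpriority and ranks first.
Ordering the rest by effective date: F (July 30, 2019), A (December 18, 2019), D (August 19, 2020), E (December 2, 2020), B (January 23, 2021).
B is already junior to D, so the subordination agreement changes nothing.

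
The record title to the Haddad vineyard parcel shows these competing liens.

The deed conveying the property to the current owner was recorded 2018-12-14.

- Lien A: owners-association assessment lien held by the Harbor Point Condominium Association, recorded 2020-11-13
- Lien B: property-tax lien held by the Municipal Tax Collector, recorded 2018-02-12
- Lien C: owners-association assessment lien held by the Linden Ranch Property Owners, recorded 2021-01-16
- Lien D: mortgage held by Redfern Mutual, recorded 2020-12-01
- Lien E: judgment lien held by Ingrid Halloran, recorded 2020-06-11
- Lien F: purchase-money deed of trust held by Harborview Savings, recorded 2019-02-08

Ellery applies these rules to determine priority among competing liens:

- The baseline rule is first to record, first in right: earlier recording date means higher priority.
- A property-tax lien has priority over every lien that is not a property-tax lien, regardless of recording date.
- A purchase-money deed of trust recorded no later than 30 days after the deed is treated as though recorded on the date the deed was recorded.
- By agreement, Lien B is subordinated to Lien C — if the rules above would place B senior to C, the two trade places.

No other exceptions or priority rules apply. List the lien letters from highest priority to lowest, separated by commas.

C, F, E, A, D, B

First, effective dates: F missed the 30-day window (56 days after the deed), so its recording date stands.
B, as a property-tax lien, has superpriority and ranks first.
The other liens, earliest effective date first: F (2019-02-08), E (2020-06-11), A (2020-11-13), D (2020-12-01), C (2021-01-16).
Because B would otherwise rank above C, the subordination swaps them.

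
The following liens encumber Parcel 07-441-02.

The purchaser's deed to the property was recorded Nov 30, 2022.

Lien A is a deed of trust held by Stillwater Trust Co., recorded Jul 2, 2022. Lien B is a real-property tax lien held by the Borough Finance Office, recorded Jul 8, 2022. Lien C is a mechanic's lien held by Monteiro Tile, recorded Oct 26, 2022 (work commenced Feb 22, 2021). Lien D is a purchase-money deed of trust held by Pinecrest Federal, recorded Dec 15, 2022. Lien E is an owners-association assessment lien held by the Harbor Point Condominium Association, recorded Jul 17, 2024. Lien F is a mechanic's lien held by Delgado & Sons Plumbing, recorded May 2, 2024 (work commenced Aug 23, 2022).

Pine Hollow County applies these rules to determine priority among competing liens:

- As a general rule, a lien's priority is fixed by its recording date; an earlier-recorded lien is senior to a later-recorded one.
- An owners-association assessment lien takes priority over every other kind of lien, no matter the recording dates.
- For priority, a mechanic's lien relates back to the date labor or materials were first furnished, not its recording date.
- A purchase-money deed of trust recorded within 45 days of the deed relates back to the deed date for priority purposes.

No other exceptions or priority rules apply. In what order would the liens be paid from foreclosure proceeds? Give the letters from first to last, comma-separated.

First, effective dates: C is treated as recorded Feb 22, 2021, the work-commencement date; D's effective date is the deed date, Nov 30, 2022; F is treated as recorded Aug 23, 2022, the work-commencement date.
E is an owners-association assessment lien, so it outranks all other liens regardless of date.
Among the remaining liens, by effective date: C (Feb 22, 2021), A (Jul 2, 2022), B (Jul 8, 2022), F (Aug 23, 2022), D (Nov 30, 2022).

E, C, A, B, F, D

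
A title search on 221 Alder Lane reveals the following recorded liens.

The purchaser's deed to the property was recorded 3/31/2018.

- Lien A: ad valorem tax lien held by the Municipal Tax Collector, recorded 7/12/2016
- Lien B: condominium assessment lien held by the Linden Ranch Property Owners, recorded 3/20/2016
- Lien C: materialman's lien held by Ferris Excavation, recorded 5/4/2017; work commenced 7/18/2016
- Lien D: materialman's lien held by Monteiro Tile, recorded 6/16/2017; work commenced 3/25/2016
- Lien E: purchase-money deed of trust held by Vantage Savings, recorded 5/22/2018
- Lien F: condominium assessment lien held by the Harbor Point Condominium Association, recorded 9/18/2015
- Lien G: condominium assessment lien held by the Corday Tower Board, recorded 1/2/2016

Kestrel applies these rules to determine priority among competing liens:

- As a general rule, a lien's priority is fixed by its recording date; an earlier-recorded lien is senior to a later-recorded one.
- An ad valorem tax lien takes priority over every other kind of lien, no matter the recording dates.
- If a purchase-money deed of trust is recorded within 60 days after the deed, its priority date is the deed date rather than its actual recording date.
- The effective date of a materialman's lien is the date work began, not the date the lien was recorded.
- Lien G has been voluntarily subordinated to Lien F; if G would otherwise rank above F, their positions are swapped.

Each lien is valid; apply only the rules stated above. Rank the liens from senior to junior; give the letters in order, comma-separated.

First, effective dates: C relates back to 7/18/2016 (work commenced); D's effective date is 3/25/2016, when work began; E relates back to the deed date 3/31/2018.
A is an ad valorem tax lien and takes priority over every other lien.
Remaining liens by effective date: F (9/18/2015), G (1/2/2016), B (3/20/2016), D (3/25/2016), C (7/18/2016), E (3/31/2018).
Since G is not senior to F, the subordination leaves the order unchanged.

A, F, G, B, D, C, E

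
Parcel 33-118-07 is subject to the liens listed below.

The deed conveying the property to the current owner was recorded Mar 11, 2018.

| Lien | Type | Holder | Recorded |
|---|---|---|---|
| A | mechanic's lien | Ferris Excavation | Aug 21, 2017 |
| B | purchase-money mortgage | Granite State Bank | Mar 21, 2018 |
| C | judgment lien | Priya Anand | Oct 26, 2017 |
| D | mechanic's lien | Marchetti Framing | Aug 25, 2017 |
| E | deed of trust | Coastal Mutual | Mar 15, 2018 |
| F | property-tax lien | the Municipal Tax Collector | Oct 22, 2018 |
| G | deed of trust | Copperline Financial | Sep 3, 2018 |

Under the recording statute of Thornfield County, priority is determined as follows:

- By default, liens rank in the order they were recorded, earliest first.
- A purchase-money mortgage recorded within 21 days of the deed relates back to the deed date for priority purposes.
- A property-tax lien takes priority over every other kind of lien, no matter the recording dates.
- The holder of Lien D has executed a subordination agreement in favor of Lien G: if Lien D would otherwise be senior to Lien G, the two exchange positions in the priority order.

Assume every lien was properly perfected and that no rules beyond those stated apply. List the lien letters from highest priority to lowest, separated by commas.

F, A, G, C, B, E, D

Adjusting effective dates: B relates back to the deed date Mar 11, 2018.
F, as a property-tax lien, has superpriority and ranks first.
The other liens, earliest effective date first: A (Aug 21, 2017), D (Aug 25, 2017), C (Oct 26, 2017), B (Mar 11, 2018), E (Mar 15, 2018), G (Sep 3, 2018).
D would otherwise be senior to G, so under the subordination agreement D and G exchange positions.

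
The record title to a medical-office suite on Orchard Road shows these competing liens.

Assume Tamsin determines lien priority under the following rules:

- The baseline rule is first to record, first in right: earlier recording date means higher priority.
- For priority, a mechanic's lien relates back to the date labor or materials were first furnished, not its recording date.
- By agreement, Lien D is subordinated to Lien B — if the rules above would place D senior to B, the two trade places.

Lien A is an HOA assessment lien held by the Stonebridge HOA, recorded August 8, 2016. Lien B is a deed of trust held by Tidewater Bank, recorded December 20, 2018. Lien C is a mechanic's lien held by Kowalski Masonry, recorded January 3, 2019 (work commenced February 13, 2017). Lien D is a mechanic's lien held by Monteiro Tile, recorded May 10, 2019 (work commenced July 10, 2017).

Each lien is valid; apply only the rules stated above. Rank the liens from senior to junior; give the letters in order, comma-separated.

A, C, B, D

Effective dates after the stated exceptions: C's effective date is February 13, 2017, when work began; D is treated as recorded July 10, 2017, the work-commencement date.
By effective date, earliest first: A (August 8, 2016), C (February 13, 2017), D (July 10, 2017), B (December 20, 2018).
D is senior to B before the subordination, so the two trade places.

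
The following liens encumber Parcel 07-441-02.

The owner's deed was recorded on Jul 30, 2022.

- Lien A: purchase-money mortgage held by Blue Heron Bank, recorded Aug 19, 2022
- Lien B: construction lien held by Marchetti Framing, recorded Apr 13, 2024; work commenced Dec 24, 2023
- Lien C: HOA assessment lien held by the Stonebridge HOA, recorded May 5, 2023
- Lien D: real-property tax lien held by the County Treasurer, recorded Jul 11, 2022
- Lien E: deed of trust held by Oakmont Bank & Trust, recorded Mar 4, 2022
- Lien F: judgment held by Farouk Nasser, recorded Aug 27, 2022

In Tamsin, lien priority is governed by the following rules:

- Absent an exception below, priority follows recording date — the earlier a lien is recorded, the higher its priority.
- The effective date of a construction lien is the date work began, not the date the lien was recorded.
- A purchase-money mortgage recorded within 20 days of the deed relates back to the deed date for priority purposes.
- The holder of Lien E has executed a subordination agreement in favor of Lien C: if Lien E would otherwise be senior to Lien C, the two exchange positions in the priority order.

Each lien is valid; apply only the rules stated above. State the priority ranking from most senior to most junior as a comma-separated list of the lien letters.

Adjusting effective dates: A relates back to the deed date Jul 30, 2022; B relates back to Dec 24, 2023 (work commenced).
By effective date, earliest first: E (Mar 4, 2022), D (Jul 11, 2022), A (Jul 30, 2022), F (Aug 27, 2022), C (May 5, 2023), B (Dec 24, 2023).
Because E would otherwise rank above C, the subordination swaps them.

C, D, A, F, E, B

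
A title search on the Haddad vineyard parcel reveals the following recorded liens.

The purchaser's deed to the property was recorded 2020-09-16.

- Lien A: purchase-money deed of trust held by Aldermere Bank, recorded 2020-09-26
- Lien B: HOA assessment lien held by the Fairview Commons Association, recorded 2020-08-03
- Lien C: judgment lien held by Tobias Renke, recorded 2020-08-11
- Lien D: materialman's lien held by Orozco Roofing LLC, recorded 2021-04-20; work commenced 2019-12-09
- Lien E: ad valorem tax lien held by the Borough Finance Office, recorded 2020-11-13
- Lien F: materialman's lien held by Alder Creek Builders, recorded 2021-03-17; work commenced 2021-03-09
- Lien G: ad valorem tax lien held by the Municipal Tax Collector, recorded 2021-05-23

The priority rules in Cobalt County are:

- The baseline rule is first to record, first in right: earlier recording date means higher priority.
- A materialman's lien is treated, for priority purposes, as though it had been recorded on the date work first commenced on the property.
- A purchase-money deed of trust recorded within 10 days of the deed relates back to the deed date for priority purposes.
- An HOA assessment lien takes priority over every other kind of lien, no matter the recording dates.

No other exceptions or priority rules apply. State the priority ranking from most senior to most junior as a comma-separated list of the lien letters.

B, D, C, A, E, F, G

Effective dates: A relates back to the deed date 2020-09-16; D relates back to 2019-12-09 (work commenced); F relates back to 2021-03-09 (work commenced).
B is an HOA assessment lien, so it outranks all other liens regardless of date.
Among the remaining liens, by effective date: D (2019-12-09), C (2020-08-11), A (2020-09-16), E (2020-11-13), F (2021-03-09), G (2021-05-23).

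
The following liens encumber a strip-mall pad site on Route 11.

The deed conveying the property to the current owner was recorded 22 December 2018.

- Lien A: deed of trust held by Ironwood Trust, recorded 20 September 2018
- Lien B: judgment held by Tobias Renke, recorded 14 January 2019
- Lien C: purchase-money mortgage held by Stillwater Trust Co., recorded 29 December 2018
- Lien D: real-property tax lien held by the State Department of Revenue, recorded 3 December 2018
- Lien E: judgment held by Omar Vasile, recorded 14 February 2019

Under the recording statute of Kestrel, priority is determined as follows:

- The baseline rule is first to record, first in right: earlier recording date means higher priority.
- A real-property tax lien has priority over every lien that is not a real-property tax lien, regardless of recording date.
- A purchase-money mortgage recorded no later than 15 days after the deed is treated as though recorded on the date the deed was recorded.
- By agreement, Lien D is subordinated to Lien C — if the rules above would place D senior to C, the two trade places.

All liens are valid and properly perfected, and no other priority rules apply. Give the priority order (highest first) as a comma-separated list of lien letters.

Adjusting effective dates: C relates back to the deed date 22 December 2018.
D, as a real-property tax lien, has superpriority and ranks first.
The other liens, earliest effective date first: A (20 September 2018), C (22 December 2018), B (14 January 2019), E (14 February 2019).
D is senior to C before the subordination, so the two trade places.

C, A, D, B, E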